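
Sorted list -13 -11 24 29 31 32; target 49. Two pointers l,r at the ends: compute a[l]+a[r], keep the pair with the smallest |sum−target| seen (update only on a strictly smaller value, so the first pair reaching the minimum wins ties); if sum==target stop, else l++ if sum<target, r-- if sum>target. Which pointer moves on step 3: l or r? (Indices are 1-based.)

[1,6] -13+32=19 d=30 * → l++
[2,6] -11+32=21 d=28 * → l++
[3,6] 24+32=56 d=7 * → r--

r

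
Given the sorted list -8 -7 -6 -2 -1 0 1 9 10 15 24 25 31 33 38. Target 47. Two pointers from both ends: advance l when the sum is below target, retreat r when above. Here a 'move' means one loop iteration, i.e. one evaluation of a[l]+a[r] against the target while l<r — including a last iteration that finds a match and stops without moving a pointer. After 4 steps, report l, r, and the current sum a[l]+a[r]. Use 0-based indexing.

l=0 r=14: -8+38=30 <47, l++
l=1 r=14: -7+38=31 <47, l++
l=2 r=14: -6+38=32 <47, l++
l=3 r=14: -2+38=36 <47, l++

l=4, r=14, sum=37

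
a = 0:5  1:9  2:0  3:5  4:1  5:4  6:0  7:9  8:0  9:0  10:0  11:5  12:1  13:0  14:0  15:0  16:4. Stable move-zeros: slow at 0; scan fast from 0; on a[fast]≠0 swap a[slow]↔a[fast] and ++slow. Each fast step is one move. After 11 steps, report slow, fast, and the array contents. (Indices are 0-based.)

slow=6, fast=11, a=[5, 9, 5, 1, 4, 9, 0, 0, 0, 0, 0, 5, 1, 0, 0, 0, 4]

(s=0,f=0) a[fast]=5≠0 swap→a[0]=5 → slow++,fast++
(s=1,f=1) a[fast]=9≠0 swap→a[1]=9 → slow++,fast++
(s=2,f=2) a[fast]=0 → fast++
(s=2,f=3) a[fast]=5≠0 swap→a[2]=5 → slow++,fast++
(s=3,f=4) a[fast]=1≠0 swap→a[3]=1 → slow++,fast++
(s=4,f=5) a[fast]=4≠0 swap→a[4]=4 → slow++,fast++
(s=5,f=6) a[fast]=0 → fast++
(s=5,f=7) a[fast]=9≠0 swap→a[5]=9 → slow++,fast++
(s=6,f=8) a[fast]=0 → fast++
(s=6,f=9) a[fast]=0 → fast++
(s=6,f=10) a[fast]=0 → fast++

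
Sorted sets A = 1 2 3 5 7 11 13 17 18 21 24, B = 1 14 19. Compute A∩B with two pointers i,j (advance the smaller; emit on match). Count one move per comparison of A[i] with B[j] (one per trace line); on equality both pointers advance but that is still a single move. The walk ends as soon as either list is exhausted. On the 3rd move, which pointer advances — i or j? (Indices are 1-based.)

i=1 j=1: 1==1 emit, i++,j++
i=2 j=2: 2<14, i++
i=3 j=2: 3<14, i++

i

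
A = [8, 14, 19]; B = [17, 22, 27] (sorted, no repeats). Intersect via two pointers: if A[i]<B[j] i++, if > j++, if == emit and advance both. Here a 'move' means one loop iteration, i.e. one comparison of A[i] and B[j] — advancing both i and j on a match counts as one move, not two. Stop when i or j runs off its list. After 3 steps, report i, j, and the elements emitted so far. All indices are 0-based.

i=0 j=0: 8<17, i++
i=1 j=0: 14<17, i++
i=2 j=0: 19>17, j++

i=2, j=1, emitted=[]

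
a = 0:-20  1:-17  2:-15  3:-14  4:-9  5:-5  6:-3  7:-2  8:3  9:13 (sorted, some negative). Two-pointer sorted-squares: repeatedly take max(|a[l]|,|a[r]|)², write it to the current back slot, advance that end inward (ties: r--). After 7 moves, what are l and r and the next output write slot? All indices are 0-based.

l=6, r=8, next write slot=2

[0,9] |-20|>|13| out[9]=400 → l++
[1,9] |-17|>|13| out[8]=289 → l++
[2,9] |-15|>|13| out[7]=225 → l++
[3,9] |-14|>|13| out[6]=196 → l++
[4,9] |-9|<=|13| out[5]=169 → r--
[4,8] |-9|>|3| out[4]=81 → l++
[5,8] |-5|>|3| out[3]=25 → l++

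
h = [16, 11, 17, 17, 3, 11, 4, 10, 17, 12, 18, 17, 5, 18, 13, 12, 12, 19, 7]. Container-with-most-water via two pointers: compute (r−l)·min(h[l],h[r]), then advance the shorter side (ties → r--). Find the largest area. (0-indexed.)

max area = 272

l=0 r=18: min(16,7)*18=126 best=126 *, r--
l=0 r=17: min(16,19)*17=272 best=272 *, l++
l=1 r=17: min(11,19)*16=176 best=272, l++
l=2 r=17: min(17,19)*15=255 best=272, l++
l=3 r=17: min(17,19)*14=238 best=272, l++
l=4 r=17: min(3,19)*13=39 best=272, l++
l=5 r=17: min(11,19)*12=132 best=272, l++
l=6 r=17: min(4,19)*11=44 best=272, l++
l=7 r=17: min(10,19)*10=100 best=272, l++
l=8 r=17: min(17,19)*9=153 best=272, l++
l=9 r=17: min(12,19)*8=96 best=272, l++
l=10 r=17: min(18,19)*7=126 best=272, l++
l=11 r=17: min(17,19)*6=102 best=272, l++
l=12 r=17: min(5,19)*5=25 best=272, l++
l=13 r=17: min(18,19)*4=72 best=272, l++
l=14 r=17: min(13,19)*3=39 best=272, l++
l=15 r=17: min(12,19)*2=24 best=272, l++
l=16 r=17: min(12,19)*1=12 best=272, l++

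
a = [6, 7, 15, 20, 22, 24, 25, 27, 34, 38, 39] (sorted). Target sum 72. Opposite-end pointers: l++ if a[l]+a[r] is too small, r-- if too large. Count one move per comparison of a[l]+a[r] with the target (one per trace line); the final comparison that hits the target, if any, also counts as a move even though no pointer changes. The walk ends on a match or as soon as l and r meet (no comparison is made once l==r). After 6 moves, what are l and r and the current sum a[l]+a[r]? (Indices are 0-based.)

l=0 r=10: 6+39=45 <72, l++
l=1 r=10: 7+39=46 <72, l++
l=2 r=10: 15+39=54 <72, l++
l=3 r=10: 20+39=59 <72, l++
l=4 r=10: 22+39=61 <72, l++
l=5 r=10: 24+39=63 <72, l++

l=6, r=10, sum=64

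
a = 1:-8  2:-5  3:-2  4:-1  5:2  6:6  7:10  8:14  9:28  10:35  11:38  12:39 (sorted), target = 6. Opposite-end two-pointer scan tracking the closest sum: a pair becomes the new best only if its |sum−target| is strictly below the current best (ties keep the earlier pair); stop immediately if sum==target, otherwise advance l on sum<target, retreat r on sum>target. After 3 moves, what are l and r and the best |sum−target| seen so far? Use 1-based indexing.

l=1, r=9, best |Δ|=21

l=1 r=12: -8+39=31 d=25 *, r--
l=1 r=11: -8+38=30 d=24 *, r--
l=1 r=10: -8+35=27 d=21 *, r--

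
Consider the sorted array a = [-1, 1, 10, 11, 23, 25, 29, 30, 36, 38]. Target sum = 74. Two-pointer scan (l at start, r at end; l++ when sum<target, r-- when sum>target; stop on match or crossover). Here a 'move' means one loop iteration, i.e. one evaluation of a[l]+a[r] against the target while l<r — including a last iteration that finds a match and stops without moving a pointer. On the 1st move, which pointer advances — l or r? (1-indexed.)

[1,10] -1+38=37 <74 → l++

l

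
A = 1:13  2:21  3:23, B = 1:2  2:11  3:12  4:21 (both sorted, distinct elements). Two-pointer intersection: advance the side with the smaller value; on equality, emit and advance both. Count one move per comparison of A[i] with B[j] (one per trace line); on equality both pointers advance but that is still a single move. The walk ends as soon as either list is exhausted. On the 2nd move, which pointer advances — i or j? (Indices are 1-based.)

j

[i=1,j=1] 13>2 → j++
[i=1,j=2] 13>11 → j++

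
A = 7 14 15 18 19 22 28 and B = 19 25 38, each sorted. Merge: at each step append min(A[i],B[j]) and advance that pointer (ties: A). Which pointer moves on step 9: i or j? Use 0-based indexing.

i

[i=0,j=0] A[i]=7<=B[j]=19 take 7 → i++
[i=1,j=0] A[i]=14<=B[j]=19 take 14 → i++
[i=2,j=0] A[i]=15<=B[j]=19 take 15 → i++
[i=3,j=0] A[i]=18<=B[j]=19 take 18 → i++
[i=4,j=0] A[i]=19<=B[j]=19 take 19 → i++
[i=5,j=0] A[i]=22>B[j]=19 take 19 → j++
[i=5,j=1] A[i]=22<=B[j]=25 take 22 → i++
[i=6,j=1] A[i]=28>B[j]=25 take 25 → j++
[i=6,j=2] A[i]=28<=B[j]=38 take 28 → i++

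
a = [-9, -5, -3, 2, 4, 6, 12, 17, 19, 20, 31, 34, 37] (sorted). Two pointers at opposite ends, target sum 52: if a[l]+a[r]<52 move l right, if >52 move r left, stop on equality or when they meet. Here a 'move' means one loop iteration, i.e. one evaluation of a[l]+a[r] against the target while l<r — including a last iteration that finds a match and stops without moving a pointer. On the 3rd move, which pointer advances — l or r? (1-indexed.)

l=1 r=13: -9+37=28 <52, l++
l=2 r=13: -5+37=32 <52, l++
l=3 r=13: -3+37=34 <52, l++

l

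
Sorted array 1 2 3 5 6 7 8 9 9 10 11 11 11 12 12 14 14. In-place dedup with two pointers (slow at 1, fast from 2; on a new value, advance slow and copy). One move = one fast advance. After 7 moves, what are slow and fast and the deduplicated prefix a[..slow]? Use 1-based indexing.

slow=8, fast=9, prefix=[1, 2, 3, 5, 6, 7, 8, 9]

(s=1,f=2) a[fast]=2≠a[slow]=1 write a[2]=2 → slow++,fast++
(s=2,f=3) a[fast]=3≠a[slow]=2 write a[3]=3 → slow++,fast++
(s=3,f=4) a[fast]=5≠a[slow]=3 write a[4]=5 → slow++,fast++
(s=4,f=5) a[fast]=6≠a[slow]=5 write a[5]=6 → slow++,fast++
(s=5,f=6) a[fast]=7≠a[slow]=6 write a[6]=7 → slow++,fast++
(s=6,f=7) a[fast]=8≠a[slow]=7 write a[7]=8 → slow++,fast++
(s=7,f=8) a[fast]=9≠a[slow]=8 write a[8]=9 → slow++,fast++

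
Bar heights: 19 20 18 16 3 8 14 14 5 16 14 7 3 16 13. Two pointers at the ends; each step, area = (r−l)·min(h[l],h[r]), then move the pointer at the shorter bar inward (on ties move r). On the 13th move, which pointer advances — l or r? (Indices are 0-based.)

r

l=0 r=14: min(19,13)*14=182 best=182 *, r--
l=0 r=13: min(19,16)*13=208 best=208 *, r--
l=0 r=12: min(19,3)*12=36 best=208, r--
l=0 r=11: min(19,7)*11=77 best=208, r--
l=0 r=10: min(19,14)*10=140 best=208, r--
l=0 r=9: min(19,16)*9=144 best=208, r--
l=0 r=8: min(19,5)*8=40 best=208, r--
l=0 r=7: min(19,14)*7=98 best=208, r--
l=0 r=6: min(19,14)*6=84 best=208, r--
l=0 r=5: min(19,8)*5=40 best=208, r--
l=0 r=4: min(19,3)*4=12 best=208, r--
l=0 r=3: min(19,16)*3=48 best=208, r--
l=0 r=2: min(19,18)*2=36 best=208, r--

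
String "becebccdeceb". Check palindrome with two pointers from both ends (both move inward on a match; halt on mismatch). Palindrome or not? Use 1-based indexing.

not a palindrome (mismatch at 5,8)

l=1 r=12: 'b'=='b', l++,r--
l=2 r=11: 'e'=='e', l++,r--
l=3 r=10: 'c'=='c', l++,r--
l=4 r=9: 'e'=='e', l++,r--
l=5 r=8: 'b'!='d', stop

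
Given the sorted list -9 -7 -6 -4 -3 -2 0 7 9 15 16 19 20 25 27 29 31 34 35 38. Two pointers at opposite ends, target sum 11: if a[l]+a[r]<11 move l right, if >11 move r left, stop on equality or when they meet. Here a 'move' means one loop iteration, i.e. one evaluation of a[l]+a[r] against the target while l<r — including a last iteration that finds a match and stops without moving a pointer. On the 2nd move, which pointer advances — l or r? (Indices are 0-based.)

r

l=0 r=19: -9+38=29 >11, r--
l=0 r=18: -9+35=26 >11, r--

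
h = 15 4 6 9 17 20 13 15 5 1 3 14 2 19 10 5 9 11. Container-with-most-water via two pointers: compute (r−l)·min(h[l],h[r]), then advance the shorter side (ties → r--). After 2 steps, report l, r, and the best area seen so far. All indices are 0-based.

l=0, r=15, best area=187

l=0 r=17: min(15,11)*17=187 best=187 *, r--
l=0 r=16: min(15,9)*16=144 best=187, r--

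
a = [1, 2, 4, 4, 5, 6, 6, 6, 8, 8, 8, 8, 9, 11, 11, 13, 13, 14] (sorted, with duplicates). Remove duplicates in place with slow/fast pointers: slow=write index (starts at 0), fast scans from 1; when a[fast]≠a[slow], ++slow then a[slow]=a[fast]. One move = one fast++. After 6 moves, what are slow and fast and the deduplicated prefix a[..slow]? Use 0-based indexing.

(s=0,f=1) a[fast]=2≠a[slow]=1 write a[1]=2 → slow++,fast++
(s=1,f=2) a[fast]=4≠a[slow]=2 write a[2]=4 → slow++,fast++
(s=2,f=3) a[fast]=4=a[slow] dup → fast++
(s=2,f=4) a[fast]=5≠a[slow]=4 write a[3]=5 → slow++,fast++
(s=3,f=5) a[fast]=6≠a[slow]=5 write a[4]=6 → slow++,fast++
(s=4,f=6) a[fast]=6=a[slow] dup → fast++

slow=4, fast=7, prefix=[1, 2, 4, 5, 6]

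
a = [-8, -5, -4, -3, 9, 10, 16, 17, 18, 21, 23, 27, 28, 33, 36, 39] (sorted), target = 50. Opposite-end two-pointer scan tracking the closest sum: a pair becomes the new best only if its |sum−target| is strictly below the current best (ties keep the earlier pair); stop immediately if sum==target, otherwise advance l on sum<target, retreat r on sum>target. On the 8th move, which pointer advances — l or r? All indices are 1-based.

r

[1,16] -8+39=31 d=19 * → l++
[2,16] -5+39=34 d=16 * → l++
[3,16] -4+39=35 d=15 * → l++
[4,16] -3+39=36 d=14 * → l++
[5,16] 9+39=48 d=2 * → l++
[6,16] 10+39=49 d=1 * → l++
[7,16] 16+39=55 d=5 → r--
[7,15] 16+36=52 d=2 → r--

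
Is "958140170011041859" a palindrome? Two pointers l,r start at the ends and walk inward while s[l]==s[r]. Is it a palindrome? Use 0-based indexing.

l=0 r=17: '9'=='9', l++,r--
l=1 r=16: '5'=='5', l++,r--
l=2 r=15: '8'=='8', l++,r--
l=3 r=14: '1'=='1', l++,r--
l=4 r=13: '4'=='4', l++,r--
l=5 r=12: '0'=='0', l++,r--
l=6 r=11: '1'=='1', l++,r--
l=7 r=10: '7'!='1', stop

not a palindrome (mismatch at 7,10)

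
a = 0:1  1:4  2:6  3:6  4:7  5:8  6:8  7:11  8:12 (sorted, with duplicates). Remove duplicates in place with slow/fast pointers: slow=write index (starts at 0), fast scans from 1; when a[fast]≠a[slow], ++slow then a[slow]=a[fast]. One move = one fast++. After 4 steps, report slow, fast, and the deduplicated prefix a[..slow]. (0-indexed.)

slow=0 fast=1: a[fast]=4≠a[slow]=1 write a[1]=4, slow++,fast++
slow=1 fast=2: a[fast]=6≠a[slow]=4 write a[2]=6, slow++,fast++
slow=2 fast=3: a[fast]=6=a[slow] dup, fast++
slow=2 fast=4: a[fast]=7≠a[slow]=6 write a[3]=7, slow++,fast++

slow=3, fast=5, prefix=[1, 4, 6, 7]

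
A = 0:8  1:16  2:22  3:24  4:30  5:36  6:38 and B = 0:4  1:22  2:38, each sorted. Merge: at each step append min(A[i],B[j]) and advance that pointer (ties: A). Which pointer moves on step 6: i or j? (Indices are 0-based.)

[i=0,j=0] A[i]=8>B[j]=4 take 4 → j++
[i=0,j=1] A[i]=8<=B[j]=22 take 8 → i++
[i=1,j=1] A[i]=16<=B[j]=22 take 16 → i++
[i=2,j=1] A[i]=22<=B[j]=22 take 22 → i++
[i=3,j=1] A[i]=24>B[j]=22 take 22 → j++
[i=3,j=2] A[i]=24<=B[j]=38 take 24 → i++

i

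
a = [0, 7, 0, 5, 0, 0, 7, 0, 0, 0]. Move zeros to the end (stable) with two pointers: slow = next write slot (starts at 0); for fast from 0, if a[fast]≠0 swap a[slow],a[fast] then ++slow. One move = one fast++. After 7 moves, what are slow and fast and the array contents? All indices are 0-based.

slow=3, fast=7, a=[7, 5, 7, 0, 0, 0, 0, 0, 0, 0]

slow=0 fast=0: a[fast]=0, fast++
slow=0 fast=1: a[fast]=7≠0 swap→a[0]=7, slow++,fast++
slow=1 fast=2: a[fast]=0, fast++
slow=1 fast=3: a[fast]=5≠0 swap→a[1]=5, slow++,fast++
slow=2 fast=4: a[fast]=0, fast++
slow=2 fast=5: a[fast]=0, fast++
slow=2 fast=6: a[fast]=7≠0 swap→a[2]=7, slow++,fast++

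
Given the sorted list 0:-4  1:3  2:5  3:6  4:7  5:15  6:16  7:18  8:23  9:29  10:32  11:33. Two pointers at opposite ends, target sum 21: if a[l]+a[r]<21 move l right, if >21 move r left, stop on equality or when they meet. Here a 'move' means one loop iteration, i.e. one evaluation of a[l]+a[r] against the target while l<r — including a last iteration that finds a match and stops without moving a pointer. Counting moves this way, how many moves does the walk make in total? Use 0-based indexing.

l=0 r=11: -4+33=29 >21, r--
l=0 r=10: -4+32=28 >21, r--
l=0 r=9: -4+29=25 >21, r--
l=0 r=8: -4+23=19 <21, l++
l=1 r=8: 3+23=26 >21, r--
l=1 r=7: 3+18=21, found

6 moves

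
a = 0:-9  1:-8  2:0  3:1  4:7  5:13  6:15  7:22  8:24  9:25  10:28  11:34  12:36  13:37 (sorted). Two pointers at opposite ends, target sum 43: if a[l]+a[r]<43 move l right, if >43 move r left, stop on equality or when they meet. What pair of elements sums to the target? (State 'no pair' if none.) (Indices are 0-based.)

l=0 r=13: -9+37=28 <43, l++
l=1 r=13: -8+37=29 <43, l++
l=2 r=13: 0+37=37 <43, l++
l=3 r=13: 1+37=38 <43, l++
l=4 r=13: 7+37=44 >43, r--
l=4 r=12: 7+36=43, found

(7, 36)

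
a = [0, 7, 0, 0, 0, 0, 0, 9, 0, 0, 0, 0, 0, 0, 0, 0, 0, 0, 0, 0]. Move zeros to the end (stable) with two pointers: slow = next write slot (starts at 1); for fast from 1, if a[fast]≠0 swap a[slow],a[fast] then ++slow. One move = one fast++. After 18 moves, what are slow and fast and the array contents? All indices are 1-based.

slow=3, fast=19, a=[7, 9, 0, 0, 0, 0, 0, 0, 0, 0, 0, 0, 0, 0, 0, 0, 0, 0, 0, 0]

(s=1,f=1) a[fast]=0 → fast++
(s=1,f=2) a[fast]=7≠0 swap→a[1]=7 → slow++,fast++
(s=2,f=3) a[fast]=0 → fast++
(s=2,f=4) a[fast]=0 → fast++
(s=2,f=5) a[fast]=0 → fast++
(s=2,f=6) a[fast]=0 → fast++
(s=2,f=7) a[fast]=0 → fast++
(s=2,f=8) a[fast]=9≠0 swap→a[2]=9 → slow++,fast++
(s=3,f=9) a[fast]=0 → fast++
(s=3,f=10) a[fast]=0 → fast++
(s=3,f=11) a[fast]=0 → fast++
(s=3,f=12) a[fast]=0 → fast++
(s=3,f=13) a[fast]=0 → fast++
(s=3,f=14) a[fast]=0 → fast++
(s=3,f=15) a[fast]=0 → fast++
(s=3,f=16) a[fast]=0 → fast++
(s=3,f=17) a[fast]=0 → fast++
(s=3,f=18) a[fast]=0 → fast++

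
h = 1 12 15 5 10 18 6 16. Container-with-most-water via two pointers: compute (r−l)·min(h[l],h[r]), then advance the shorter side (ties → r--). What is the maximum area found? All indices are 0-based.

[0,7] min(1,16)*7=7 best=7 * → l++
[1,7] min(12,16)*6=72 best=72 * → l++
[2,7] min(15,16)*5=75 best=75 * → l++
[3,7] min(5,16)*4=20 best=75 → l++
[4,7] min(10,16)*3=30 best=75 → l++
[5,7] min(18,16)*2=32 best=75 → r--
[5,6] min(18,6)*1=6 best=75 → r--

max area = 75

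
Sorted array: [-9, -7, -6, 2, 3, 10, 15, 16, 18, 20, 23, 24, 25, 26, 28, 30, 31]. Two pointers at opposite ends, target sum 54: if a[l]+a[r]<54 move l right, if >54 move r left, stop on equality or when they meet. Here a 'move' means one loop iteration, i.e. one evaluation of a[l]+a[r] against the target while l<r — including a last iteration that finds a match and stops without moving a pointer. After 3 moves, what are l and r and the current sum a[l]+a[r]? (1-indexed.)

l=4, r=17, sum=33

[1,17] -9+31=22 <54 → l++
[2,17] -7+31=24 <54 → l++
[3,17] -6+31=25 <54 → l++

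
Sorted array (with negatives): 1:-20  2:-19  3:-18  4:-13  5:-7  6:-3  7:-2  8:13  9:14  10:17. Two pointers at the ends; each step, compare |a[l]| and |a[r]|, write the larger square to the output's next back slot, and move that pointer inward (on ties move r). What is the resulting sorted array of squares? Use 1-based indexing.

[4, 9, 49, 169, 169, 196, 289, 324, 361, 400]

l=1 r=10: |-20|>|17| out[10]=400, l++
l=2 r=10: |-19|>|17| out[9]=361, l++
l=3 r=10: |-18|>|17| out[8]=324, l++
l=4 r=10: |-13|<=|17| out[7]=289, r--
l=4 r=9: |-13|<=|14| out[6]=196, r--
l=4 r=8: |-13|<=|13| out[5]=169, r--
l=4 r=7: |-13|>|-2| out[4]=169, l++
l=5 r=7: |-7|>|-2| out[3]=49, l++
l=6 r=7: |-3|>|-2| out[2]=9, l++
l=7 r=7: |-2|<=|-2| out[1]=4, r--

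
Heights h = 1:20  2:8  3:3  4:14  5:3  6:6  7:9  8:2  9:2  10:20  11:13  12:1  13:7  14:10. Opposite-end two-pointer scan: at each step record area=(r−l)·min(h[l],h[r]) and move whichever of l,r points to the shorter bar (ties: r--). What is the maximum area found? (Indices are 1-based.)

l=1 r=14: min(20,10)*13=130 best=130 *, r--
l=1 r=13: min(20,7)*12=84 best=130, r--
l=1 r=12: min(20,1)*11=11 best=130, r--
l=1 r=11: min(20,13)*10=130 best=130, r--
l=1 r=10: min(20,20)*9=180 best=180 *, r--
l=1 r=9: min(20,2)*8=16 best=180, r--
l=1 r=8: min(20,2)*7=14 best=180, r--
l=1 r=7: min(20,9)*6=54 best=180, r--
l=1 r=6: min(20,6)*5=30 best=180, r--
l=1 r=5: min(20,3)*4=12 best=180, r--
l=1 r=4: min(20,14)*3=42 best=180, r--
l=1 r=3: min(20,3)*2=6 best=180, r--
l=1 r=2: min(20,8)*1=8 best=180, r--

max area = 180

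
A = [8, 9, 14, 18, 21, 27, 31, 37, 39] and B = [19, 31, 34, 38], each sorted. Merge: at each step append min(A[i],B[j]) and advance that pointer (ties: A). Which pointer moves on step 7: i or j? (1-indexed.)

i

i=1 j=1: A[i]=8<=B[j]=19 take 8, i++
i=2 j=1: A[i]=9<=B[j]=19 take 9, i++
i=3 j=1: A[i]=14<=B[j]=19 take 14, i++
i=4 j=1: A[i]=18<=B[j]=19 take 18, i++
i=5 j=1: A[i]=21>B[j]=19 take 19, j++
i=5 j=2: A[i]=21<=B[j]=31 take 21, i++
i=6 j=2: A[i]=27<=B[j]=31 take 27, i++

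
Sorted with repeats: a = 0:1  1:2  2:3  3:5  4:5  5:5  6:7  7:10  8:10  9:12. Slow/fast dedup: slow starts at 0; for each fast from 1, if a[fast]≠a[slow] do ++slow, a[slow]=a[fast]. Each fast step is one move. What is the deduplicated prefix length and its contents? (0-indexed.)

length 7; prefix = [1, 2, 3, 5, 7, 10, 12]

(s=0,f=1) a[fast]=2≠a[slow]=1 write a[1]=2 → slow++,fast++
(s=1,f=2) a[fast]=3≠a[slow]=2 write a[2]=3 → slow++,fast++
(s=2,f=3) a[fast]=5≠a[slow]=3 write a[3]=5 → slow++,fast++
(s=3,f=4) a[fast]=5=a[slow] dup → fast++
(s=3,f=5) a[fast]=5=a[slow] dup → fast++
(s=3,f=6) a[fast]=7≠a[slow]=5 write a[4]=7 → slow++,fast++
(s=4,f=7) a[fast]=10≠a[slow]=7 write a[5]=10 → slow++,fast++
(s=5,f=8) a[fast]=10=a[slow] dup → fast++
(s=5,f=9) a[fast]=12≠a[slow]=10 write a[6]=12 → slow++,fast++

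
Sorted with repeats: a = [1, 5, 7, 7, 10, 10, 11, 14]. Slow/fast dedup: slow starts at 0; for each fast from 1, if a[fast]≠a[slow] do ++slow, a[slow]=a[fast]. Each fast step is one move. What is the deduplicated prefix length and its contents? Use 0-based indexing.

length 6; prefix = [1, 5, 7, 10, 11, 14]

slow=0 fast=1: a[fast]=5≠a[slow]=1 write a[1]=5, slow++,fast++
slow=1 fast=2: a[fast]=7≠a[slow]=5 write a[2]=7, slow++,fast++
slow=2 fast=3: a[fast]=7=a[slow] dup, fast++
slow=2 fast=4: a[fast]=10≠a[slow]=7 write a[3]=10, slow++,fast++
slow=3 fast=5: a[fast]=10=a[slow] dup, fast++
slow=3 fast=6: a[fast]=11≠a[slow]=10 write a[4]=11, slow++,fast++
slow=4 fast=7: a[fast]=14≠a[slow]=11 write a[5]=14, slow++,fast++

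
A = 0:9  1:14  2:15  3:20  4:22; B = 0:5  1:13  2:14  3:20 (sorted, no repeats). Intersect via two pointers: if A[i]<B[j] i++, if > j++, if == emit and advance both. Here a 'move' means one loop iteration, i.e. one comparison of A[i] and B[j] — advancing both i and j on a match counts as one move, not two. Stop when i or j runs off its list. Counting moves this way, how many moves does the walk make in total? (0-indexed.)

[i=0,j=0] 9>5 → j++
[i=0,j=1] 9<13 → i++
[i=1,j=1] 14>13 → j++
[i=1,j=2] 14==14 emit → i++,j++
[i=2,j=3] 15<20 → i++
[i=3,j=3] 20==20 emit → i++,j++

6 moves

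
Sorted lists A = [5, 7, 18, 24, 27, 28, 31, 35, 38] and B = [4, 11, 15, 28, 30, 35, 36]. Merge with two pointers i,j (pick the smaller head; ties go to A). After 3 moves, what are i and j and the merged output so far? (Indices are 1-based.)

i=3, j=2, merged so far=[4, 5, 7]

i=1 j=1: A[i]=5>B[j]=4 take 4, j++
i=1 j=2: A[i]=5<=B[j]=11 take 5, i++
i=2 j=2: A[i]=7<=B[j]=11 take 7, i++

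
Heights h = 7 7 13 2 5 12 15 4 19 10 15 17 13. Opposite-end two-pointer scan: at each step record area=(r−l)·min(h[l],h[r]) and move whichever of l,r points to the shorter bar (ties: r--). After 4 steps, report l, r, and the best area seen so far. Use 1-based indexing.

l=4, r=12, best area=130

l=1 r=13: min(7,13)*12=84 best=84 *, l++
l=2 r=13: min(7,13)*11=77 best=84, l++
l=3 r=13: min(13,13)*10=130 best=130 *, r--
l=3 r=12: min(13,17)*9=117 best=130, l++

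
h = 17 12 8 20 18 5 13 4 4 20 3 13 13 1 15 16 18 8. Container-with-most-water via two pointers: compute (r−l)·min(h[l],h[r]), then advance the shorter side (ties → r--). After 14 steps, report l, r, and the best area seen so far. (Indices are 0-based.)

l=0 r=17: min(17,8)*17=136 best=136 *, r--
l=0 r=16: min(17,18)*16=272 best=272 *, l++
l=1 r=16: min(12,18)*15=180 best=272, l++
l=2 r=16: min(8,18)*14=112 best=272, l++
l=3 r=16: min(20,18)*13=234 best=272, r--
l=3 r=15: min(20,16)*12=192 best=272, r--
l=3 r=14: min(20,15)*11=165 best=272, r--
l=3 r=13: min(20,1)*10=10 best=272, r--
l=3 r=12: min(20,13)*9=117 best=272, r--
l=3 r=11: min(20,13)*8=104 best=272, r--
l=3 r=10: min(20,3)*7=21 best=272, r--
l=3 r=9: min(20,20)*6=120 best=272, r--
l=3 r=8: min(20,4)*5=20 best=272, r--
l=3 r=7: min(20,4)*4=16 best=272, r--

l=3, r=6, best area=272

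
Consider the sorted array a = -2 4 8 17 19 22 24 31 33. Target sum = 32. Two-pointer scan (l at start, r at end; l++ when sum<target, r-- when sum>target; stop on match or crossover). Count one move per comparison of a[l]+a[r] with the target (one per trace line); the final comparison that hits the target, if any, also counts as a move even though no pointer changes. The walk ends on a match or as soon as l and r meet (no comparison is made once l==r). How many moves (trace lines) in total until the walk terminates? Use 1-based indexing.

5 moves

l=1 r=9: -2+33=31 <32, l++
l=2 r=9: 4+33=37 >32, r--
l=2 r=8: 4+31=35 >32, r--
l=2 r=7: 4+24=28 <32, l++
l=3 r=7: 8+24=32, found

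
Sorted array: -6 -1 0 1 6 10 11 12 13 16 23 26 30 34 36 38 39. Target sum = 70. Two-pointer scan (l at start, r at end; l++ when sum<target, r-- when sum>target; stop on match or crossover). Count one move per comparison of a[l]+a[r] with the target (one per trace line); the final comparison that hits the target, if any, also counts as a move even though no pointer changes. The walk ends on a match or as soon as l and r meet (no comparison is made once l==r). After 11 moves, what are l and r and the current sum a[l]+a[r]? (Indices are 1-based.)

l=12, r=17, sum=65

l=1 r=17: -6+39=33 <70, l++
l=2 r=17: -1+39=38 <70, l++
l=3 r=17: 0+39=39 <70, l++
l=4 r=17: 1+39=40 <70, l++
l=5 r=17: 6+39=45 <70, l++
l=6 r=17: 10+39=49 <70, l++
l=7 r=17: 11+39=50 <70, l++
l=8 r=17: 12+39=51 <70, l++
l=9 r=17: 13+39=52 <70, l++
l=10 r=17: 16+39=55 <70, l++
l=11 r=17: 23+39=62 <70, l++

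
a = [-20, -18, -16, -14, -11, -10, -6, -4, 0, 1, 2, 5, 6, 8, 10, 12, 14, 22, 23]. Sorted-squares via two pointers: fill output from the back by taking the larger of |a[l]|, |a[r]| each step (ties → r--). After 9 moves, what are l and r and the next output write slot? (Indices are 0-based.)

[0,18] |-20|<=|23| out[18]=529 → r--
[0,17] |-20|<=|22| out[17]=484 → r--
[0,16] |-20|>|14| out[16]=400 → l++
[1,16] |-18|>|14| out[15]=324 → l++
[2,16] |-16|>|14| out[14]=256 → l++
[3,16] |-14|<=|14| out[13]=196 → r--
[3,15] |-14|>|12| out[12]=196 → l++
[4,15] |-11|<=|12| out[11]=144 → r--
[4,14] |-11|>|10| out[10]=121 → l++

l=5, r=14, next write slot=9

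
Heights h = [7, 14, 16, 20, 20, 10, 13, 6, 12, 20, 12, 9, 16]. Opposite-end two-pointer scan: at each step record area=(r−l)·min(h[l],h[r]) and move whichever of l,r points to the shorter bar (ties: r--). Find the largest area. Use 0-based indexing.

[0,12] min(7,16)*12=84 best=84 * → l++
[1,12] min(14,16)*11=154 best=154 * → l++
[2,12] min(16,16)*10=160 best=160 * → r--
[2,11] min(16,9)*9=81 best=160 → r--
[2,10] min(16,12)*8=96 best=160 → r--
[2,9] min(16,20)*7=112 best=160 → l++
[3,9] min(20,20)*6=120 best=160 → r--
[3,8] min(20,12)*5=60 best=160 → r--
[3,7] min(20,6)*4=24 best=160 → r--
[3,6] min(20,13)*3=39 best=160 → r--
[3,5] min(20,10)*2=20 best=160 → r--
[3,4] min(20,20)*1=20 best=160 → r--

max area = 160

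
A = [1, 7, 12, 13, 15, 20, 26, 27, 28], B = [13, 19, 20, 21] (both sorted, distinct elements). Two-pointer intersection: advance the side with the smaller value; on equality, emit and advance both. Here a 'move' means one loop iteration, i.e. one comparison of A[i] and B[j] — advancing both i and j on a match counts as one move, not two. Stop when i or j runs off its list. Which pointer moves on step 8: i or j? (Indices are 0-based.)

[i=0,j=0] 1<13 → i++
[i=1,j=0] 7<13 → i++
[i=2,j=0] 12<13 → i++
[i=3,j=0] 13==13 emit → i++,j++
[i=4,j=1] 15<19 → i++
[i=5,j=1] 20>19 → j++
[i=5,j=2] 20==20 emit → i++,j++
[i=6,j=3] 26>21 → j++

j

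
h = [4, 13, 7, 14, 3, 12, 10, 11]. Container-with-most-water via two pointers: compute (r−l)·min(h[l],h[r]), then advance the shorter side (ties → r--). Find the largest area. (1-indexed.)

max area = 66

l=1 r=8: min(4,11)*7=28 best=28 *, l++
l=2 r=8: min(13,11)*6=66 best=66 *, r--
l=2 r=7: min(13,10)*5=50 best=66, r--
l=2 r=6: min(13,12)*4=48 best=66, r--
l=2 r=5: min(13,3)*3=9 best=66, r--
l=2 r=4: min(13,14)*2=26 best=66, l++
l=3 r=4: min(7,14)*1=7 best=66, l++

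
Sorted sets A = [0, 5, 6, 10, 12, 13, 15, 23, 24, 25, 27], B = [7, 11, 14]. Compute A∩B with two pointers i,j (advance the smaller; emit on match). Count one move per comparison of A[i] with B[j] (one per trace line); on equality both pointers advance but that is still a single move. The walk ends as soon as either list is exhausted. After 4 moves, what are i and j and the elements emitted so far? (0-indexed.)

i=3, j=1, emitted=[]

[i=0,j=0] 0<7 → i++
[i=1,j=0] 5<7 → i++
[i=2,j=0] 6<7 → i++
[i=3,j=0] 10>7 → j++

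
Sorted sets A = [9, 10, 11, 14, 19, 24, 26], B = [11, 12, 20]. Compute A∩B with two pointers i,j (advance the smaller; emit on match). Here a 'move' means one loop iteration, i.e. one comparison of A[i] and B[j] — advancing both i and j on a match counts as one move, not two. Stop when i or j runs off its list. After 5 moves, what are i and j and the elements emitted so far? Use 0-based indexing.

i=4, j=2, emitted=[11]

i=0 j=0: 9<11, i++
i=1 j=0: 10<11, i++
i=2 j=0: 11==11 emit, i++,j++
i=3 j=1: 14>12, j++
i=3 j=2: 14<20, i++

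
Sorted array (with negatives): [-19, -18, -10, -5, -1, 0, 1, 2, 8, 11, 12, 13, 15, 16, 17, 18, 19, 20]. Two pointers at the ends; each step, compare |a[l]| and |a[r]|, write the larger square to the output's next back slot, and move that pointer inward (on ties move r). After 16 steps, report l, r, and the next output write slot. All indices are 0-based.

[0,17] |-19|<=|20| out[17]=400 → r--
[0,16] |-19|<=|19| out[16]=361 → r--
[0,15] |-19|>|18| out[15]=361 → l++
[1,15] |-18|<=|18| out[14]=324 → r--
[1,14] |-18|>|17| out[13]=324 → l++
[2,14] |-10|<=|17| out[12]=289 → r--
[2,13] |-10|<=|16| out[11]=256 → r--
[2,12] |-10|<=|15| out[10]=225 → r--
[2,11] |-10|<=|13| out[9]=169 → r--
[2,10] |-10|<=|12| out[8]=144 → r--
[2,9] |-10|<=|11| out[7]=121 → r--
[2,8] |-10|>|8| out[6]=100 → l++
[3,8] |-5|<=|8| out[5]=64 → r--
[3,7] |-5|>|2| out[4]=25 → l++
[4,7] |-1|<=|2| out[3]=4 → r--
[4,6] |-1|<=|1| out[2]=1 → r--

l=4, r=5, next write slot=1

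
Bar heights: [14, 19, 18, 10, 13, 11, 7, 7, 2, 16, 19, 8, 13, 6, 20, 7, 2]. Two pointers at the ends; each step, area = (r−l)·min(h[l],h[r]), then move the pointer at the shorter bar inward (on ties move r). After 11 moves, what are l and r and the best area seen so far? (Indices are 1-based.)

l=1 r=17: min(14,2)*16=32 best=32 *, r--
l=1 r=16: min(14,7)*15=105 best=105 *, r--
l=1 r=15: min(14,20)*14=196 best=196 *, l++
l=2 r=15: min(19,20)*13=247 best=247 *, l++
l=3 r=15: min(18,20)*12=216 best=247, l++
l=4 r=15: min(10,20)*11=110 best=247, l++
l=5 r=15: min(13,20)*10=130 best=247, l++
l=6 r=15: min(11,20)*9=99 best=247, l++
l=7 r=15: min(7,20)*8=56 best=247, l++
l=8 r=15: min(7,20)*7=49 best=247, l++
l=9 r=15: min(2,20)*6=12 best=247, l++

l=10, r=15, best area=247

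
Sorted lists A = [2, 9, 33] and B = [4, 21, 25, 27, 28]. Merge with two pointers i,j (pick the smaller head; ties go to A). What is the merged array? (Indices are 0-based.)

i=0 j=0: A[i]=2<=B[j]=4 take 2, i++
i=1 j=0: A[i]=9>B[j]=4 take 4, j++
i=1 j=1: A[i]=9<=B[j]=21 take 9, i++
i=2 j=1: A[i]=33>B[j]=21 take 21, j++
i=2 j=2: A[i]=33>B[j]=25 take 25, j++
i=2 j=3: A[i]=33>B[j]=27 take 27, j++
i=2 j=4: A[i]=33>B[j]=28 take 28, j++
i=2 j=5: B done, take A[i]=33, i++

[2, 4, 9, 21, 25, 27, 28, 33]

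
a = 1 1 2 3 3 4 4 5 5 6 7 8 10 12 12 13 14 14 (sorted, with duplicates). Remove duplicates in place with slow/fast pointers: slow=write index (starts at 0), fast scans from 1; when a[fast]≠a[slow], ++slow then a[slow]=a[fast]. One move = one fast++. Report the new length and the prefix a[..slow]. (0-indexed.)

slow=0 fast=1: a[fast]=1=a[slow] dup, fast++
slow=0 fast=2: a[fast]=2≠a[slow]=1 write a[1]=2, slow++,fast++
slow=1 fast=3: a[fast]=3≠a[slow]=2 write a[2]=3, slow++,fast++
slow=2 fast=4: a[fast]=3=a[slow] dup, fast++
slow=2 fast=5: a[fast]=4≠a[slow]=3 write a[3]=4, slow++,fast++
slow=3 fast=6: a[fast]=4=a[slow] dup, fast++
slow=3 fast=7: a[fast]=5≠a[slow]=4 write a[4]=5, slow++,fast++
slow=4 fast=8: a[fast]=5=a[slow] dup, fast++
slow=4 fast=9: a[fast]=6≠a[slow]=5 write a[5]=6, slow++,fast++
slow=5 fast=10: a[fast]=7≠a[slow]=6 write a[6]=7, slow++,fast++
slow=6 fast=11: a[fast]=8≠a[slow]=7 write a[7]=8, slow++,fast++
slow=7 fast=12: a[fast]=10≠a[slow]=8 write a[8]=10, slow++,fast++
slow=8 fast=13: a[fast]=12≠a[slow]=10 write a[9]=12, slow++,fast++
slow=9 fast=14: a[fast]=12=a[slow] dup, fast++
slow=9 fast=15: a[fast]=13≠a[slow]=12 write a[10]=13, slow++,fast++
slow=10 fast=16: a[fast]=14≠a[slow]=13 write a[11]=14, slow++,fast++
slow=11 fast=17: a[fast]=14=a[slow] dup, fast++

length 12; prefix = [1, 2, 3, 4, 5, 6, 7, 8, 10, 12, 13, 14]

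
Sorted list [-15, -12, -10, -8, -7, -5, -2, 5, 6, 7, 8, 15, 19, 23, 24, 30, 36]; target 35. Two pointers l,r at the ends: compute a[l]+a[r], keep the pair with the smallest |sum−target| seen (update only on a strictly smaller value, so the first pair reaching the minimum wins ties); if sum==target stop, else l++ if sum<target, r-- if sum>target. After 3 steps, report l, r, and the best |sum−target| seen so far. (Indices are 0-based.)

l=0 r=16: -15+36=21 d=14 *, l++
l=1 r=16: -12+36=24 d=11 *, l++
l=2 r=16: -10+36=26 d=9 *, l++

l=3, r=16, best |Δ|=9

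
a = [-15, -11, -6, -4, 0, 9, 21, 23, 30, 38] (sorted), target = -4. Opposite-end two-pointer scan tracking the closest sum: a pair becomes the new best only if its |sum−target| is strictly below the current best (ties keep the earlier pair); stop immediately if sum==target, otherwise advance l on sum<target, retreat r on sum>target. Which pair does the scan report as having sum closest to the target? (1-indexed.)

pair (-4, 0) with sum -4 (|Δ|=0)

[1,10] -15+38=23 d=27 * → r--
[1,9] -15+30=15 d=19 * → r--
[1,8] -15+23=8 d=12 * → r--
[1,7] -15+21=6 d=10 * → r--
[1,6] -15+9=-6 d=2 * → l++
[2,6] -11+9=-2 d=2 → r--
[2,5] -11+0=-11 d=7 → l++
[3,5] -6+0=-6 d=2 → l++
[4,5] -4+0=-4 d=0 * → stop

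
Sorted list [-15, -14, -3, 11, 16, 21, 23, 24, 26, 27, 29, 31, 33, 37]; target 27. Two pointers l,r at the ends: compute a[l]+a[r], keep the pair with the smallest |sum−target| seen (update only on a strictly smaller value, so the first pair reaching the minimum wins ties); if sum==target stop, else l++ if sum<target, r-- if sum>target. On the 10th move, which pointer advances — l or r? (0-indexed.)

[0,13] -15+37=22 d=5 * → l++
[1,13] -14+37=23 d=4 * → l++
[2,13] -3+37=34 d=7 → r--
[2,12] -3+33=30 d=3 * → r--
[2,11] -3+31=28 d=1 * → r--
[2,10] -3+29=26 d=1 → l++
[3,10] 11+29=40 d=13 → r--
[3,9] 11+27=38 d=11 → r--
[3,8] 11+26=37 d=10 → r--
[3,7] 11+24=35 d=8 → r--

r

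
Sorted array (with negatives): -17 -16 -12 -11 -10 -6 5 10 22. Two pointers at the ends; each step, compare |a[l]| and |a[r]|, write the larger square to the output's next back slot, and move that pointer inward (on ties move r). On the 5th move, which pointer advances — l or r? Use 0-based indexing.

[0,8] |-17|<=|22| out[8]=484 → r--
[0,7] |-17|>|10| out[7]=289 → l++
[1,7] |-16|>|10| out[6]=256 → l++
[2,7] |-12|>|10| out[5]=144 → l++
[3,7] |-11|>|10| out[4]=121 → l++

l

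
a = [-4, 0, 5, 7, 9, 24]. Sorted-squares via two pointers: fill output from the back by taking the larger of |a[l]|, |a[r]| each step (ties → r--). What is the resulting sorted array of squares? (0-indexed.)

[0, 16, 25, 49, 81, 576]

[0,5] |-4|<=|24| out[5]=576 → r--
[0,4] |-4|<=|9| out[4]=81 → r--
[0,3] |-4|<=|7| out[3]=49 → r--
[0,2] |-4|<=|5| out[2]=25 → r--
[0,1] |-4|>|0| out[1]=16 → l++
[1,1] |0|<=|0| out[0]=0 → r--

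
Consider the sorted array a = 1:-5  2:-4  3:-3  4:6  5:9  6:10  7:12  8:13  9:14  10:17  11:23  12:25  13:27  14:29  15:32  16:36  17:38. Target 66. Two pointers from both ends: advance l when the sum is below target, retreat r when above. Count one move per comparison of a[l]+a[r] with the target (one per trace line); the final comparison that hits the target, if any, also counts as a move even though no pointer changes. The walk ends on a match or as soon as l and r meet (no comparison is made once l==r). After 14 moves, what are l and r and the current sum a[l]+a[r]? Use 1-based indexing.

[1,17] -5+38=33 <66 → l++
[2,17] -4+38=34 <66 → l++
[3,17] -3+38=35 <66 → l++
[4,17] 6+38=44 <66 → l++
[5,17] 9+38=47 <66 → l++
[6,17] 10+38=48 <66 → l++
[7,17] 12+38=50 <66 → l++
[8,17] 13+38=51 <66 → l++
[9,17] 14+38=52 <66 → l++
[10,17] 17+38=55 <66 → l++
[11,17] 23+38=61 <66 → l++
[12,17] 25+38=63 <66 → l++
[13,17] 27+38=65 <66 → l++
[14,17] 29+38=67 >66 → r--

l=14, r=16, sum=65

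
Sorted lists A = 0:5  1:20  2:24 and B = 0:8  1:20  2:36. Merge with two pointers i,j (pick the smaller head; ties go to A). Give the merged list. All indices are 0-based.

[5, 8, 20, 20, 24, 36]

i=0 j=0: A[i]=5<=B[j]=8 take 5, i++
i=1 j=0: A[i]=20>B[j]=8 take 8, j++
i=1 j=1: A[i]=20<=B[j]=20 take 20, i++
i=2 j=1: A[i]=24>B[j]=20 take 20, j++
i=2 j=2: A[i]=24<=B[j]=36 take 24, i++
i=3 j=2: A done, take B[j]=36, j++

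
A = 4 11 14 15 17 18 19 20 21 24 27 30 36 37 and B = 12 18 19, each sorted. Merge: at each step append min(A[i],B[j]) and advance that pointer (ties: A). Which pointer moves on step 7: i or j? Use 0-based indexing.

i

i=0 j=0: A[i]=4<=B[j]=12 take 4, i++
i=1 j=0: A[i]=11<=B[j]=12 take 11, i++
i=2 j=0: A[i]=14>B[j]=12 take 12, j++
i=2 j=1: A[i]=14<=B[j]=18 take 14, i++
i=3 j=1: A[i]=15<=B[j]=18 take 15, i++
i=4 j=1: A[i]=17<=B[j]=18 take 17, i++
i=5 j=1: A[i]=18<=B[j]=18 take 18, i++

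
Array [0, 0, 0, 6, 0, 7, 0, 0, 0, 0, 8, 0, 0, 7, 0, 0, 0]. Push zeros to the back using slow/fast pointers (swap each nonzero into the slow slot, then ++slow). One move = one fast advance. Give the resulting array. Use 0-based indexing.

[6, 7, 8, 7, 0, 0, 0, 0, 0, 0, 0, 0, 0, 0, 0, 0, 0]

(s=0,f=0) a[fast]=0 → fast++
(s=0,f=1) a[fast]=0 → fast++
(s=0,f=2) a[fast]=0 → fast++
(s=0,f=3) a[fast]=6≠0 swap→a[0]=6 → slow++,fast++
(s=1,f=4) a[fast]=0 → fast++
(s=1,f=5) a[fast]=7≠0 swap→a[1]=7 → slow++,fast++
(s=2,f=6) a[fast]=0 → fast++
(s=2,f=7) a[fast]=0 → fast++
(s=2,f=8) a[fast]=0 → fast++
(s=2,f=9) a[fast]=0 → fast++
(s=2,f=10) a[fast]=8≠0 swap→a[2]=8 → slow++,fast++
(s=3,f=11) a[fast]=0 → fast++
(s=3,f=12) a[fast]=0 → fast++
(s=3,f=13) a[fast]=7≠0 swap→a[3]=7 → slow++,fast++
(s=4,f=14) a[fast]=0 → fast++
(s=4,f=15) a[fast]=0 → fast++
(s=4,f=16) a[fast]=0 → fast++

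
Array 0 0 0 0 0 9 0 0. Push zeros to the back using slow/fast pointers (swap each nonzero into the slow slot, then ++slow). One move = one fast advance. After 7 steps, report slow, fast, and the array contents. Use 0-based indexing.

slow=0 fast=0: a[fast]=0, fast++
slow=0 fast=1: a[fast]=0, fast++
slow=0 fast=2: a[fast]=0, fast++
slow=0 fast=3: a[fast]=0, fast++
slow=0 fast=4: a[fast]=0, fast++
slow=0 fast=5: a[fast]=9≠0 swap→a[0]=9, slow++,fast++
slow=1 fast=6: a[fast]=0, fast++

slow=1, fast=7, a=[9, 0, 0, 0, 0, 0, 0, 0]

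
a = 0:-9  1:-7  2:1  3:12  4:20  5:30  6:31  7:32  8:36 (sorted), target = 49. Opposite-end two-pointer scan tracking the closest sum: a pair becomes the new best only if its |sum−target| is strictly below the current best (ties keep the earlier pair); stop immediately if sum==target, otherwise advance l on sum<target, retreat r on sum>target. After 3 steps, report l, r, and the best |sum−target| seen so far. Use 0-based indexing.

l=3, r=8, best |Δ|=12

[0,8] -9+36=27 d=22 * → l++
[1,8] -7+36=29 d=20 * → l++
[2,8] 1+36=37 d=12 * → l++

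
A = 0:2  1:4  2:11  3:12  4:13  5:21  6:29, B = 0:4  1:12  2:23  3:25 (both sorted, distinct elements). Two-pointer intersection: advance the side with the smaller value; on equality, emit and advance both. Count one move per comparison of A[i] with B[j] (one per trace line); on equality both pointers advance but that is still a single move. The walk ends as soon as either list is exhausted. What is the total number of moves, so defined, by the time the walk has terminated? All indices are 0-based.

8 moves

i=0 j=0: 2<4, i++
i=1 j=0: 4==4 emit, i++,j++
i=2 j=1: 11<12, i++
i=3 j=1: 12==12 emit, i++,j++
i=4 j=2: 13<23, i++
i=5 j=2: 21<23, i++
i=6 j=2: 29>23, j++
i=6 j=3: 29>25, j++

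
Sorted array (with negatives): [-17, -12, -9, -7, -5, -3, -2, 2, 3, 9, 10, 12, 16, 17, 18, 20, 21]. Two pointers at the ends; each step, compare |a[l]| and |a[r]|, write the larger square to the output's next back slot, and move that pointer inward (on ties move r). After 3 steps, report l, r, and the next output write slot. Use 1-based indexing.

[1,17] |-17|<=|21| out[17]=441 → r--
[1,16] |-17|<=|20| out[16]=400 → r--
[1,15] |-17|<=|18| out[15]=324 → r--

l=1, r=14, next write slot=14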